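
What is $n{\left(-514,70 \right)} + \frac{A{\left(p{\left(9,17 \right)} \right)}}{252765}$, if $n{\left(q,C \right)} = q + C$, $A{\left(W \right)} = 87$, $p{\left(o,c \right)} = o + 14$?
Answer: $- \frac{37409191}{84255} \approx -444.0$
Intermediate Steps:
$p{\left(o,c \right)} = 14 + o$
$n{\left(q,C \right)} = C + q$
$n{\left(-514,70 \right)} + \frac{A{\left(p{\left(9,17 \right)} \right)}}{252765} = \left(70 - 514\right) + \frac{87}{252765} = -444 + 87 \cdot \frac{1}{252765} = -444 + \frac{29}{84255} = - \frac{37409191}{84255}$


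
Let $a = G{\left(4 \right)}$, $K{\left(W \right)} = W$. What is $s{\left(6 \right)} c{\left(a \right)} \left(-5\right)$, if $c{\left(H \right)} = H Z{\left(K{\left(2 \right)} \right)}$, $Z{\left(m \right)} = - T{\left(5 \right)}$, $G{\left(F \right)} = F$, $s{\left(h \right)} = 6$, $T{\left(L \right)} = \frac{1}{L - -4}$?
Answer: $\frac{40}{3} \approx 13.333$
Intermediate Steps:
$T{\left(L \right)} = \frac{1}{4 + L}$ ($T{\left(L \right)} = \frac{1}{L + 4} = \frac{1}{4 + L}$)
$a = 4$
$Z{\left(m \right)} = - \frac{1}{9}$ ($Z{\left(m \right)} = - \frac{1}{4 + 5} = - \frac{1}{9}$)
$c{\left(H \right)} = - \frac{H}{9}$ ($c{\left(H \right)} = H \left(- \frac{1}{9}\right) = - \frac{H}{9}$)
$s{\left(6 \right)} c{\left(a \right)} \left(-5\right) = 6 \left(\left(- \frac{1}{9}\right) 4\right) \left(-5\right) = 6 \left(- \frac{4}{9}\right) \left(-5\right) = \left(- \frac{8}{3}\right) \left(-5\right) = \frac{40}{3}$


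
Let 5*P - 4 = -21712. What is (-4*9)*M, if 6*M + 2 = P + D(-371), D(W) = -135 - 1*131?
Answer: 138288/5 ≈ 27658.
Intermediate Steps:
P = -21708/5 (P = ⅘ + (⅕)*(-21712) = ⅘ - 21712/5 = -21708/5 ≈ -4341.6)
D(W) = -266 (D(W) = -135 - 131 = -266)
M = -11524/15 (M = -⅓ + (-21708/5 - 266)/6 = -⅓ + (⅙)*(-23038/5) = -⅓ - 11519/15 = -11524/15 ≈ -768.27)
(-4*9)*M = -4*9*(-11524/15) = -36*(-11524/15) = 138288/5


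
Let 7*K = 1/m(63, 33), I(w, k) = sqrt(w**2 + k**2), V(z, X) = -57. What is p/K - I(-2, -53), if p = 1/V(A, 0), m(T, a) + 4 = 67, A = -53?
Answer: -147/19 - sqrt(2813) ≈ -60.775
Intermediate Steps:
m(T, a) = 63 (m(T, a) = -4 + 67 = 63)
I(w, k) = sqrt(k**2 + w**2)
K = 1/441 (K = (1/7)/63 = (1/7)*(1/63) = 1/441 ≈ 0.0022676)
p = -1/57 (p = 1/(-57) = -1/57 ≈ -0.017544)
p/K - I(-2, -53) = -1/(57*1/441) - sqrt((-53)**2 + (-2)**2) = -1/57*441 - sqrt(2809 + 4) = -147/19 - sqrt(2813)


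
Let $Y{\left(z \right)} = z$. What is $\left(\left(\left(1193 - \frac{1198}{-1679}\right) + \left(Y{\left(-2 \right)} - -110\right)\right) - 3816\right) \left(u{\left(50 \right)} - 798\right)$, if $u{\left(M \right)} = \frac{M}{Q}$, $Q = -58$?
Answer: $\frac{97799189329}{48691} \approx 2.0086 \cdot 10^{6}$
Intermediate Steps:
$u{\left(M \right)} = - \frac{M}{58}$ ($u{\left(M \right)} = \frac{M}{-58} = M \left(- \frac{1}{58}\right) = - \frac{M}{58}$)
$\left(\left(\left(1193 - \frac{1198}{-1679}\right) + \left(Y{\left(-2 \right)} - -110\right)\right) - 3816\right) \left(u{\left(50 \right)} - 798\right) = \left(\left(\left(1193 - \frac{1198}{-1679}\right) - -108\right) - 3816\right) \left(\left(- \frac{1}{58}\right) 50 - 798\right) = \left(\left(\left(1193 - - \frac{1198}{1679}\right) + \left(-2 + 110\right)\right) - 3816\right) \left(- \frac{25}{29} - 798\right) = \left(\left(\left(1193 + \frac{1198}{1679}\right) + 108\right) - 3816\right) \left(- \frac{23167}{29}\right) = \left(\left(\frac{2004245}{1679} + 108\right) - 3816\right) \left(- \frac{23167}{29}\right) = \left(\frac{2185577}{1679} - 3816\right) \left(- \frac{23167}{29}\right) = \left(- \frac{4221487}{1679}\right) \left(- \frac{23167}{29}\right) = \frac{97799189329}{48691}$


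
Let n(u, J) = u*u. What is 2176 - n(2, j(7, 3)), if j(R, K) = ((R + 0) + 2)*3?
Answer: 2172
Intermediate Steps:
j(R, K) = 6 + 3*R (j(R, K) = (R + 2)*3 = (2 + R)*3 = 6 + 3*R)
n(u, J) = u**2
2176 - n(2, j(7, 3)) = 2176 - 1*2**2 = 2176 - 1*4 = 2176 - 4 = 2172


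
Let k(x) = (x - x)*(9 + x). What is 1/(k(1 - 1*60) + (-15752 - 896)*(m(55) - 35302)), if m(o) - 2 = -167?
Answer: 1/590454616 ≈ 1.6936e-9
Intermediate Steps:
m(o) = -165 (m(o) = 2 - 167 = -165)
k(x) = 0 (k(x) = 0*(9 + x) = 0)
1/(k(1 - 1*60) + (-15752 - 896)*(m(55) - 35302)) = 1/(0 + (-15752 - 896)*(-165 - 35302)) = 1/(0 - 16648*(-35467)) = 1/(0 + 590454616) = 1/590454616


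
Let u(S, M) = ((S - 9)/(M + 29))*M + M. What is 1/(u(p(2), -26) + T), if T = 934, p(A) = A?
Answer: 3/2906 ≈ 0.0010323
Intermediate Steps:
u(S, M) = M + M*(-9 + S)/(29 + M) (u(S, M) = ((-9 + S)/(29 + M))*M + M = M*(-9 + S)/(29 + M) + M = M + M*(-9 + S)/(29 + M))
1/(u(p(2), -26) + T) = 1/(-26*(20 - 26 + 2)/(29 - 26) + 934) = 1/(-26*(-4)/3 + 934) = 1/(-26*⅓*(-4) + 934) = 1/(104/3 + 934) = 1/(2906/3) = 3/2906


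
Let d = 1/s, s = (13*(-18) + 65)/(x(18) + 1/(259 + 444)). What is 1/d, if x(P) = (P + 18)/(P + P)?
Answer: -118807/704 ≈ -168.76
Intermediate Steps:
x(P) = (18 + P)/(2*P) (x(P) = (18 + P)/((2*P)) = (18 + P)*(1/(2*P)) = (18 + P)/(2*P))
s = -118807/704 (s = (13*(-18) + 65)/((½)*(18 + 18)/18 + 1/(259 + 444)) = (-234 + 65)/((½)*(1/18)*36 + 1/703) = -169/(1 + 1/703) = -169/704/703 = -169*703/704 = -118807/704 ≈ -168.76)
d = -704/118807 (d = 1/(-118807/704) = -704/118807 ≈ -0.0059256)
1/d = 1/(-704/118807) = -118807/704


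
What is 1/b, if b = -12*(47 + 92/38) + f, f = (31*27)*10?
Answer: 19/147762 ≈ 0.00012859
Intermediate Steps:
f = 8370 (f = 837*10 = 8370)
b = 147762/19 (b = -12*(47 + 92/38) + 8370 = -12*(47 + 92*(1/38)) + 8370 = -12*(47 + 46/19) + 8370 = -12*939/19 + 8370 = -11268/19 + 8370 = 147762/19 ≈ 7776.9)
1/b = 1/(147762/19) = 19/147762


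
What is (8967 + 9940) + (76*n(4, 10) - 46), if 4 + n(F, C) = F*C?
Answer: 21597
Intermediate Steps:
n(F, C) = -4 + C*F (n(F, C) = -4 + F*C = -4 + C*F)
(8967 + 9940) + (76*n(4, 10) - 46) = (8967 + 9940) + (76*(-4 + 10*4) - 46) = 18907 + (76*(-4 + 40) - 46) = 18907 + (76*36 - 46) = 18907 + (2736 - 46) = 18907 + 2690 = 21597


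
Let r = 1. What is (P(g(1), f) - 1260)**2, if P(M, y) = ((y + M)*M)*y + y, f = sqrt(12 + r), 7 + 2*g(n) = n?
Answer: 1688701 - 25980*sqrt(13) ≈ 1.5950e+6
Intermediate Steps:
g(n) = -7/2 + n/2
f = sqrt(13) (f = sqrt(12 + 1) = sqrt(13) ≈ 3.6056)
P(M, y) = y + M*y*(M + y) (P(M, y) = ((M + y)*M)*y + y = (M*(M + y))*y + y = M*y*(M + y) + y = y + M*y*(M + y))
(P(g(1), f) - 1260)**2 = (sqrt(13)*(1 + (-7/2 + (1/2)*1)**2 + (-7/2 + (1/2)*1)*sqrt(13)) - 1260)**2 = (sqrt(13)*(1 + (-7/2 + 1/2)**2 + (-7/2 + 1/2)*sqrt(13)) - 1260)**2 = (sqrt(13)*(1 + (-3)**2 - 3*sqrt(13)) - 1260)**2 = (sqrt(13)*(1 + 9 - 3*sqrt(13)) - 1260)**2 = (sqrt(13)*(10 - 3*sqrt(13)) - 1260)**2 = (-1260 + sqrt(13)*(10 - 3*sqrt(13)))**2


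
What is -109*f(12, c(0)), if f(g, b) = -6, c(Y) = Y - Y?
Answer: 654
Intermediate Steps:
c(Y) = 0
-109*f(12, c(0)) = -109*(-6) = 654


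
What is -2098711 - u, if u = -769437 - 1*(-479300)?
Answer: -1808574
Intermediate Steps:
u = -290137 (u = -769437 + 479300 = -290137)
-2098711 - u = -2098711 - 1*(-290137) = -2098711 + 290137 = -1808574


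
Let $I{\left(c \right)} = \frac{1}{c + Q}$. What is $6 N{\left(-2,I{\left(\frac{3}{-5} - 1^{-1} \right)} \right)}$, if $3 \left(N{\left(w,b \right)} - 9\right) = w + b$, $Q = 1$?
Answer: $\frac{140}{3} \approx 46.667$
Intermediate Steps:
$I{\left(c \right)} = \frac{1}{1 + c}$ ($I{\left(c \right)} = \frac{1}{c + 1} = \frac{1}{1 + c}$)
$N{\left(w,b \right)} = 9 + \frac{b}{3} + \frac{w}{3}$ ($N{\left(w,b \right)} = 9 + \frac{w + b}{3} = 9 + \frac{b + w}{3} = 9 + \left(\frac{b}{3} + \frac{w}{3}\right) = 9 + \frac{b}{3} + \frac{w}{3}$)
$6 N{\left(-2,I{\left(\frac{3}{-5} - 1^{-1} \right)} \right)} = 6 \left(9 + \frac{1}{3 \left(1 + \left(\frac{3}{-5} - 1^{-1}\right)\right)} + \frac{1}{3} \left(-2\right)\right) = 6 \left(9 + \frac{1}{3 \left(1 + \left(3 \left(- \frac{1}{5}\right) - 1\right)\right)} - \frac{2}{3}\right) = 6 \left(9 + \frac{1}{3 \left(1 - \frac{8}{5}\right)} - \frac{2}{3}\right) = 6 \left(9 + \frac{1}{3 \left(- \frac{3}{5}\right)} - \frac{2}{3}\right) = 6 \left(9 + \frac{1}{3} \left(- \frac{5}{3}\right) - \frac{2}{3}\right) = 6 \left(9 - \frac{5}{9} - \frac{2}{3}\right) = 6 \cdot \frac{70}{9} = \frac{140}{3}$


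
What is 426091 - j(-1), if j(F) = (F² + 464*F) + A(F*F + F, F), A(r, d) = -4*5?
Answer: 426574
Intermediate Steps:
A(r, d) = -20
j(F) = -20 + F² + 464*F (j(F) = (F² + 464*F) - 20 = -20 + F² + 464*F)
426091 - j(-1) = 426091 - (-20 + (-1)² + 464*(-1)) = 426091 - (-20 + 1 - 464) = 426091 - 1*(-483) = 426091 + 483 = 426574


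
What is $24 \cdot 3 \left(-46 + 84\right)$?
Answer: $2736$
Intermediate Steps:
$24 \cdot 3 \left(-46 + 84\right) = 72 \cdot 38 = 2736$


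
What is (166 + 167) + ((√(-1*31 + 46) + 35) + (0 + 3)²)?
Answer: 377 + √15 ≈ 380.87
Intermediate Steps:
(166 + 167) + ((√(-1*31 + 46) + 35) + (0 + 3)²) = 333 + ((√(-31 + 46) + 35) + 3²) = 333 + ((√15 + 35) + 9) = 333 + ((35 + √15) + 9) = 333 + (44 + √15) = 377 + √15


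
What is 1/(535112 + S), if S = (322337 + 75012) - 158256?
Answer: 1/774205 ≈ 1.2916e-6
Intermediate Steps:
S = 239093 (S = 397349 - 158256 = 239093)
1/(535112 + S) = 1/(535112 + 239093) = 1/774205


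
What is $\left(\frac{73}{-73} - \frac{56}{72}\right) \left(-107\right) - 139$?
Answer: $\frac{461}{9} \approx 51.222$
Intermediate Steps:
$\left(\frac{73}{-73} - \frac{56}{72}\right) \left(-107\right) - 139 = \left(73 \left(- \frac{1}{73}\right) - \frac{7}{9}\right) \left(-107\right) - 139 = \left(-1 - \frac{7}{9}\right) \left(-107\right) - 139 = \left(- \frac{16}{9}\right) \left(-107\right) - 139 = \frac{1712}{9} - 139 = \frac{461}{9}$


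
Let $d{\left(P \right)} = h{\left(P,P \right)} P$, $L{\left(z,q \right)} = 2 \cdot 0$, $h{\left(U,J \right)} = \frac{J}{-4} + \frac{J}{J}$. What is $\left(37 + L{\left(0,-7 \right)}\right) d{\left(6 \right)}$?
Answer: $-111$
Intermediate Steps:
$h{\left(U,J \right)} = 1 - \frac{J}{4}$ ($h{\left(U,J \right)} = J \left(- \frac{1}{4}\right) + 1 = - \frac{J}{4} + 1 = 1 - \frac{J}{4}$)
$L{\left(z,q \right)} = 0$
$d{\left(P \right)} = P \left(1 - \frac{P}{4}\right)$ ($d{\left(P \right)} = \left(1 - \frac{P}{4}\right) P = P \left(1 - \frac{P}{4}\right)$)
$\left(37 + L{\left(0,-7 \right)}\right) d{\left(6 \right)} = \left(37 + 0\right) \frac{1}{4} \cdot 6 \left(4 - 6\right) = 37 \cdot \frac{1}{4} \cdot 6 \left(4 - 6\right) = 37 \cdot \frac{1}{4} \cdot 6 \left(-2\right) = 37 \left(-3\right) = -111$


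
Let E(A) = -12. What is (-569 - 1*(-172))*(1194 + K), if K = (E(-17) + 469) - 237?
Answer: -561358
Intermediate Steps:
K = 220 (K = (-12 + 469) - 237 = 457 - 237 = 220)
(-569 - 1*(-172))*(1194 + K) = (-569 - 1*(-172))*(1194 + 220) = (-569 + 172)*1414 = -397*1414 = -561358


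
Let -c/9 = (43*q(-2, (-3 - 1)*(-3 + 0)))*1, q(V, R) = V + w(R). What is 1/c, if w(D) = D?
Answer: -1/3870 ≈ -0.00025840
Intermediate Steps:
q(V, R) = R + V (q(V, R) = V + R = R + V)
c = -3870 (c = -9*43*((-3 - 1)*(-3 + 0) - 2) = -9*43*(-4*(-3) - 2) = -9*43*(12 - 2) = -9*43*10 = -3870 ≈ -3870.0)
1/c = 1/(-3870) = -1/3870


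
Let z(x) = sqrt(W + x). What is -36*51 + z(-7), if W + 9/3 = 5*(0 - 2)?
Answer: -1836 + 2*I*sqrt(5) ≈ -1836.0 + 4.4721*I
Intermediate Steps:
W = -13 (W = -3 + 5*(0 - 2) = -3 + 5*(-2) = -3 - 10 = -13)
z(x) = sqrt(-13 + x)
-36*51 + z(-7) = -36*51 + sqrt(-13 - 7) = -1836 + sqrt(-20) = -1836 + 2*I*sqrt(5)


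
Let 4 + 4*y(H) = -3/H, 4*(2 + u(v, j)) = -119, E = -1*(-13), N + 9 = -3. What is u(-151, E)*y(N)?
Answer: 1905/64 ≈ 29.766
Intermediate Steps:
N = -12 (N = -9 - 3 = -12)
E = 13
u(v, j) = -127/4 (u(v, j) = -2 + (¼)*(-119) = -2 - 119/4 = -127/4)
y(H) = -1 - 3/(4*H) (y(H) = -1 + (-3/H)/4 = -1 - 3/(4*H))
u(-151, E)*y(N) = -127*(-¾ - 1*(-12))/(4*(-12)) = -(-127)*(-¾ + 12)/48 = -(-127)*45/(48*4) = -127/4*(-15/16) = 1905/64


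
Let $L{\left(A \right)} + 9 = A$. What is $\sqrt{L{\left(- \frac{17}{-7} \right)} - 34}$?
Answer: $\frac{2 i \sqrt{497}}{7} \approx 6.3696 i$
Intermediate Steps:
$L{\left(A \right)} = -9 + A$
$\sqrt{L{\left(- \frac{17}{-7} \right)} - 34} = \sqrt{\left(-9 - \frac{17}{-7}\right) - 34} = \sqrt{\left(-9 - - \frac{17}{7}\right) - 34} = \sqrt{\left(-9 + \frac{17}{7}\right) - 34} = \sqrt{- \frac{46}{7} - 34} = \sqrt{- \frac{284}{7}} = \frac{2 i \sqrt{497}}{7}$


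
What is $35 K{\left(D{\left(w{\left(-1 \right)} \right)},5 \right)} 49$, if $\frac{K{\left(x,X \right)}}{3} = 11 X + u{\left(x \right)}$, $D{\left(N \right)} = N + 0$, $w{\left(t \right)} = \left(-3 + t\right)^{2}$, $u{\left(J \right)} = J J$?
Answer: $1600095$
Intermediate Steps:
$u{\left(J \right)} = J^{2}$
$D{\left(N \right)} = N$
$K{\left(x,X \right)} = 3 x^{2} + 33 X$ ($K{\left(x,X \right)} = 3 \left(11 X + x^{2}\right) = 3 \left(x^{2} + 11 X\right) = 3 x^{2} + 33 X$)
$35 K{\left(D{\left(w{\left(-1 \right)} \right)},5 \right)} 49 = 35 \left(3 \left(\left(-3 - 1\right)^{2}\right)^{2} + 33 \cdot 5\right) 49 = 35 \left(3 \left(\left(-4\right)^{2}\right)^{2} + 165\right) 49 = 35 \left(3 \cdot 16^{2} + 165\right) 49 = 35 \left(3 \cdot 256 + 165\right) 49 = 35 \left(768 + 165\right) 49 = 35 \cdot 933 \cdot 49 = 32655 \cdot 49 = 1600095$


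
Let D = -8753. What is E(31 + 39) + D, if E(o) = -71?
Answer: -8824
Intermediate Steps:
E(31 + 39) + D = -71 - 8753 = -8824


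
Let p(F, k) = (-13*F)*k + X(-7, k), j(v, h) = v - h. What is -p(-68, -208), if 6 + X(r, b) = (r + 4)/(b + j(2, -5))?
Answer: 12319825/67 ≈ 1.8388e+5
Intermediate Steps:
X(r, b) = -6 + (4 + r)/(7 + b) (X(r, b) = -6 + (r + 4)/(b + (2 - 1*(-5))) = -6 + (4 + r)/(b + (2 + 5)) = -6 + (4 + r)/(b + 7) = -6 + (4 + r)/(7 + b))
p(F, k) = (-45 - 6*k)/(7 + k) - 13*F*k (p(F, k) = (-13*F)*k + (-38 - 7 - 6*k)/(7 + k) = -13*F*k + (-45 - 6*k)/(7 + k) = (-45 - 6*k)/(7 + k) - 13*F*k)
-p(-68, -208) = -(-45 - 6*(-208) - 13*(-68)*(-208)*(7 - 208))/(7 - 208) = -(-45 + 1248 - 13*(-68)*(-208)*(-201))/(-201) = -(-1)*(-45 + 1248 + 36958272)/201 = -(-1)*36959475/201 = -1*(-12319825/67) = 12319825/67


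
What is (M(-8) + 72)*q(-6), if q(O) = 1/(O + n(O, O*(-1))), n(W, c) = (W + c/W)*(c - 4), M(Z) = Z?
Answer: -16/5 ≈ -3.2000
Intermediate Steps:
n(W, c) = (-4 + c)*(W + c/W) (n(W, c) = (W + c/W)*(-4 + c) = (-4 + c)*(W + c/W))
q(O) = 1/(O + (O**2 + 4*O + O**2*(-4 - O))/O) (q(O) = 1/(O + ((O*(-1))**2 - 4*O*(-1) + O**2*(-4 + O*(-1)))/O) = 1/(O + ((-O)**2 - (-4)*O + O**2*(-4 - O))/O) = 1/(O + (O**2 + 4*O + O**2*(-4 - O))/O))
(M(-8) + 72)*q(-6) = (-8 + 72)/(4 - 1*(-6)**2 - 2*(-6)) = 64/(4 - 1*36 + 12) = 64/(4 - 36 + 12) = 64/(-20) = 64*(-1/20) = -16/5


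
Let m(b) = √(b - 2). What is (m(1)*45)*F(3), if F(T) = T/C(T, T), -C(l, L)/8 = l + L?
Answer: -45*I/16 ≈ -2.8125*I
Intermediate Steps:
m(b) = √(-2 + b)
C(l, L) = -8*L - 8*l (C(l, L) = -8*(l + L) = -8*(L + l) = -8*L - 8*l)
F(T) = -1/16 (F(T) = T/(-8*T - 8*T) = T/((-16*T)) = T*(-1/(16*T)) = -1/16)
(m(1)*45)*F(3) = (√(-2 + 1)*45)*(-1/16) = (√(-1)*45)*(-1/16) = (I*45)*(-1/16) = (45*I)*(-1/16) = -45*I/16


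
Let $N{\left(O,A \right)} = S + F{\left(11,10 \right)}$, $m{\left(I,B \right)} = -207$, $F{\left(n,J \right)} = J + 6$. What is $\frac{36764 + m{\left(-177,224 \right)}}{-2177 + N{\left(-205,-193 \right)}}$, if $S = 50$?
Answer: $- \frac{36557}{2111} \approx -17.317$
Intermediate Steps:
$F{\left(n,J \right)} = 6 + J$
$N{\left(O,A \right)} = 66$ ($N{\left(O,A \right)} = 50 + \left(6 + 10\right) = 50 + 16 = 66$)
$\frac{36764 + m{\left(-177,224 \right)}}{-2177 + N{\left(-205,-193 \right)}} = \frac{36764 - 207}{-2177 + 66} = \frac{36557}{-2111} = 36557 \left(- \frac{1}{2111}\right) = - \frac{36557}{2111}$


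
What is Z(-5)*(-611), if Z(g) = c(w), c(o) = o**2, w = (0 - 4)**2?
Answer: -156416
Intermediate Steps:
w = 16 (w = (-4)**2 = 16)
Z(g) = 256 (Z(g) = 16**2 = 256)
Z(-5)*(-611) = 256*(-611) = -156416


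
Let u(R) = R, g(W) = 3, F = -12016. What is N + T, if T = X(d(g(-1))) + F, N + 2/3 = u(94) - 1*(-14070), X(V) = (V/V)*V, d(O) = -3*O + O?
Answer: 6424/3 ≈ 2141.3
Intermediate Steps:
d(O) = -2*O
X(V) = V (X(V) = 1*V = V)
N = 42490/3 (N = -⅔ + (94 - 1*(-14070)) = -⅔ + (94 + 14070) = -⅔ + 14164 = 42490/3 ≈ 14163.)
T = -12022 (T = -2*3 - 12016 = -6 - 12016 = -12022)
N + T = 42490/3 - 12022 = 6424/3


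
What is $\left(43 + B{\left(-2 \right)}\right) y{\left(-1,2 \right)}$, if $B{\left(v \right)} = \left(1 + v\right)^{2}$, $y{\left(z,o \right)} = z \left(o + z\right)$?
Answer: $-44$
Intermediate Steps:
$\left(43 + B{\left(-2 \right)}\right) y{\left(-1,2 \right)} = \left(43 + \left(1 - 2\right)^{2}\right) \left(- (2 - 1)\right) = \left(43 + \left(-1\right)^{2}\right) \left(\left(-1\right) 1\right) = \left(43 + 1\right) \left(-1\right) = 44 \left(-1\right) = -44$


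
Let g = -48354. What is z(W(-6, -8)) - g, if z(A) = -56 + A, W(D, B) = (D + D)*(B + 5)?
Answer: 48334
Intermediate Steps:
W(D, B) = 2*D*(5 + B) (W(D, B) = (2*D)*(5 + B) = 2*D*(5 + B))
z(W(-6, -8)) - g = (-56 + 2*(-6)*(5 - 8)) - 1*(-48354) = (-56 + 2*(-6)*(-3)) + 48354 = (-56 + 36) + 48354 = -20 + 48354 = 48334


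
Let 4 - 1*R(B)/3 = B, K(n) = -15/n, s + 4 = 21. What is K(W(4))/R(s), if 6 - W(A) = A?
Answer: 5/26 ≈ 0.19231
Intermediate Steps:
s = 17 (s = -4 + 21 = 17)
W(A) = 6 - A
R(B) = 12 - 3*B
K(W(4))/R(s) = (-15/(6 - 1*4))/(12 - 3*17) = (-15/(6 - 4))/(12 - 51) = -15/2/(-39) = -15*½*(-1/39) = -15/2*(-1/39) = 5/26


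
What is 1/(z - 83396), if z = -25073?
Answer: -1/108469 ≈ -9.2192e-6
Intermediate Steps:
1/(z - 83396) = 1/(-25073 - 83396) = 1/(-108469) = -1/108469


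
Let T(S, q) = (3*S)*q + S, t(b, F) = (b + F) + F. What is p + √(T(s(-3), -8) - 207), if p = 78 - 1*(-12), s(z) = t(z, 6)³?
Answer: 90 + 3*I*√1886 ≈ 90.0 + 130.28*I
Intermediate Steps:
t(b, F) = b + 2*F (t(b, F) = (F + b) + F = b + 2*F)
s(z) = (12 + z)³ (s(z) = (z + 2*6)³ = (z + 12)³ = (12 + z)³)
T(S, q) = S + 3*S*q (T(S, q) = 3*S*q + S = S + 3*S*q)
p = 90 (p = 78 + 12 = 90)
p + √(T(s(-3), -8) - 207) = 90 + √((12 - 3)³*(1 + 3*(-8)) - 207) = 90 + √(9³*(1 - 24) - 207) = 90 + √(729*(-23) - 207) = 90 + √(-16767 - 207) = 90 + √(-16974) = 90 + 3*I*√1886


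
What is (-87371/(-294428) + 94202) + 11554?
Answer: 31137614939/294428 ≈ 1.0576e+5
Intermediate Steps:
(-87371/(-294428) + 94202) + 11554 = (-87371*(-1/294428) + 94202) + 11554 = (87371/294428 + 94202) + 11554 = 27735793827/294428 + 11554 = 31137614939/294428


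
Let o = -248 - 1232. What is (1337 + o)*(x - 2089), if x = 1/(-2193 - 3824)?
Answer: 163403682/547 ≈ 2.9873e+5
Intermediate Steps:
x = -1/6017 (x = 1/(-6017) = -1/6017 ≈ -0.00016620)
o = -1480
(1337 + o)*(x - 2089) = (1337 - 1480)*(-1/6017 - 2089) = -143*(-12569514/6017) = 163403682/547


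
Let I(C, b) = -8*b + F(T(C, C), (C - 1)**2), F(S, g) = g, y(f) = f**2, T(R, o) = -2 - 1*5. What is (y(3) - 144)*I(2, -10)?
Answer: -10935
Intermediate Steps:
T(R, o) = -7 (T(R, o) = -2 - 5 = -7)
I(C, b) = (-1 + C)**2 - 8*b (I(C, b) = -8*b + (C - 1)**2 = -8*b + (-1 + C)**2 = (-1 + C)**2 - 8*b)
(y(3) - 144)*I(2, -10) = (3**2 - 144)*((-1 + 2)**2 - 8*(-10)) = (9 - 144)*(1**2 + 80) = -135*(1 + 80) = -135*81 = -10935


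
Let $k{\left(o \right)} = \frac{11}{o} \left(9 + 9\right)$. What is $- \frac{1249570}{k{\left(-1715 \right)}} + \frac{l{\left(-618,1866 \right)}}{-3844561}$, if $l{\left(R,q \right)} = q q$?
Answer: $\frac{4119470891406631}{380611539} \approx 1.0823 \cdot 10^{7}$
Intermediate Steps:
$k{\left(o \right)} = \frac{198}{o}$ ($k{\left(o \right)} = \frac{11}{o} 18 = \frac{198}{o}$)
$l{\left(R,q \right)} = q^{2}$
$- \frac{1249570}{k{\left(-1715 \right)}} + \frac{l{\left(-618,1866 \right)}}{-3844561} = - \frac{1249570}{198 \frac{1}{-1715}} + \frac{1866^{2}}{-3844561} = - \frac{1249570}{198 \left(- \frac{1}{1715}\right)} + 3481956 \left(- \frac{1}{3844561}\right) = - \frac{1249570}{- \frac{198}{1715}} - \frac{3481956}{3844561} = \left(-1249570\right) \left(- \frac{1715}{198}\right) - \frac{3481956}{3844561} = \frac{1071506275}{99} - \frac{3481956}{3844561} = \frac{4119470891406631}{380611539}$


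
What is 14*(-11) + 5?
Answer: -149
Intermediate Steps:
14*(-11) + 5 = -154 + 5 = -149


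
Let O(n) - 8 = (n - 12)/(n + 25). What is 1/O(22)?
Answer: 47/386 ≈ 0.12176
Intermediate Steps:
O(n) = 8 + (-12 + n)/(25 + n) (O(n) = 8 + (n - 12)/(n + 25) = 8 + (-12 + n)/(25 + n))
1/O(22) = 1/((188 + 9*22)/(25 + 22)) = 1/((188 + 198)/47) = 1/((1/47)*386) = 1/(386/47) = 47/386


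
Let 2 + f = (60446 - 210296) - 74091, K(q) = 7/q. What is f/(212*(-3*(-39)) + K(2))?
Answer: -447886/49615 ≈ -9.0272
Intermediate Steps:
f = -223943 (f = -2 + ((60446 - 210296) - 74091) = -2 + (-149850 - 74091) = -2 - 223941 = -223943)
f/(212*(-3*(-39)) + K(2)) = -223943/(212*(-3*(-39)) + 7/2) = -223943/(212*117 + 7*(1/2)) = -223943/(24804 + 7/2) = -223943/49615/2 = -223943*2/49615 = -447886/49615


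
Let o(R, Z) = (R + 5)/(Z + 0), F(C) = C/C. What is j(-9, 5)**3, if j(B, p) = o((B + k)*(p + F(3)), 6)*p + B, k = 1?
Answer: -19465109/216 ≈ -90116.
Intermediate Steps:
F(C) = 1
o(R, Z) = (5 + R)/Z
j(B, p) = B + p*(5/6 + (1 + B)*(1 + p)/6) (j(B, p) = ((5 + (B + 1)*(p + 1))/6)*p + B = ((5 + (1 + B)*(1 + p))/6)*p + B = (5/6 + (1 + B)*(1 + p)/6)*p + B = p*(5/6 + (1 + B)*(1 + p)/6) + B = B + p*(5/6 + (1 + B)*(1 + p)/6))
j(-9, 5)**3 = (-9 + (1/6)*5*(6 - 9 + 5 - 9*5))**3 = (-9 + (1/6)*5*(6 - 9 + 5 - 45))**3 = (-9 + (1/6)*5*(-43))**3 = (-9 - 215/6)**3 = (-269/6)**3 = -19465109/216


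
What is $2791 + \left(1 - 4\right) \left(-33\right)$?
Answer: $2890$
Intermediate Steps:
$2791 + \left(1 - 4\right) \left(-33\right) = 2791 - -99 = 2791 + 99 = 2890$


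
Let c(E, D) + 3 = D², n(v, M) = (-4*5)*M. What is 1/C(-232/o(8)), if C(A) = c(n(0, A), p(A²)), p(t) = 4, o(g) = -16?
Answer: 1/13 ≈ 0.076923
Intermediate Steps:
n(v, M) = -20*M
c(E, D) = -3 + D²
C(A) = 13 (C(A) = -3 + 4² = -3 + 16 = 13)
1/C(-232/o(8)) = 1/13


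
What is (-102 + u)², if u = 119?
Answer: 289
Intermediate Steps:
(-102 + u)² = (-102 + 119)² = 17² = 289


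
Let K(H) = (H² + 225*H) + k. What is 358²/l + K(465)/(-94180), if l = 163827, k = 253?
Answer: -40534855661/15429226860 ≈ -2.6271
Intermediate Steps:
K(H) = 253 + H² + 225*H (K(H) = (H² + 225*H) + 253 = 253 + H² + 225*H)
358²/l + K(465)/(-94180) = 358²/163827 + (253 + 465² + 225*465)/(-94180) = 128164*(1/163827) + (253 + 216225 + 104625)*(-1/94180) = 128164/163827 + 321103*(-1/94180) = 128164/163827 - 321103/94180 = -40534855661/15429226860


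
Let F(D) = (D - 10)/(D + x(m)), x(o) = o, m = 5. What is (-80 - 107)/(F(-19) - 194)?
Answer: 2618/2687 ≈ 0.97432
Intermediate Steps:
F(D) = (-10 + D)/(5 + D) (F(D) = (D - 10)/(D + 5) = (-10 + D)/(5 + D))
(-80 - 107)/(F(-19) - 194) = (-80 - 107)/((-10 - 19)/(5 - 19) - 194) = -187/(-29/(-14) - 194) = -187/(-1/14*(-29) - 194) = -187/(29/14 - 194) = -187/(-2687/14) = -187*(-14/2687) = 2618/2687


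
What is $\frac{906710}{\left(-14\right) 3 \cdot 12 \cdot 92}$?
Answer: $- \frac{64765}{3312} \approx -19.555$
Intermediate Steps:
$\frac{906710}{\left(-14\right) 3 \cdot 12 \cdot 92} = \frac{906710}{\left(-42\right) 12 \cdot 92} = \frac{906710}{\left(-504\right) 92} = \frac{906710}{-46368} = 906710 \left(- \frac{1}{46368}\right) = - \frac{64765}{3312}$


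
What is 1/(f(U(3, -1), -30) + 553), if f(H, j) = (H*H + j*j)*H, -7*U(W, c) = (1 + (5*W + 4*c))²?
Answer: -343/9146705 ≈ -3.7500e-5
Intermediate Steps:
U(W, c) = -(1 + 4*c + 5*W)²/7 (U(W, c) = -(1 + (5*W + 4*c))²/7 = -(1 + (4*c + 5*W))²/7 = -(1 + 4*c + 5*W)²/7)
f(H, j) = H*(H² + j²) (f(H, j) = (H² + j²)*H = H*(H² + j²))
1/(f(U(3, -1), -30) + 553) = 1/((-(1 + 4*(-1) + 5*3)²/7)*((-(1 + 4*(-1) + 5*3)²/7)² + (-30)²) + 553) = 1/((-(1 - 4 + 15)²/7)*((-(1 - 4 + 15)²/7)² + 900) + 553) = 1/((-⅐*12²)*((-⅐*12²)² + 900) + 553) = 1/((-⅐*144)*((-⅐*144)² + 900) + 553) = 1/(-144*((-144/7)² + 900)/7 + 553) = 1/(-144*(20736/49 + 900)/7 + 553) = 1/(-144/7*64836/49 + 553) = 1/(-9336384/343 + 553) = 1/(-9146705/343) = -343/9146705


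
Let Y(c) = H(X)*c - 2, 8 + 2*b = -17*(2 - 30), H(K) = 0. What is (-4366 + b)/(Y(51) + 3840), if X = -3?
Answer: -2066/1919 ≈ -1.0766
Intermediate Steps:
b = 234 (b = -4 + (-17*(2 - 30))/2 = -4 + (-17*(-28))/2 = -4 + (½)*476 = -4 + 238 = 234)
Y(c) = -2 (Y(c) = 0*c - 2 = 0 - 2 = -2)
(-4366 + b)/(Y(51) + 3840) = (-4366 + 234)/(-2 + 3840) = -4132/3838 = -4132*1/3838 = -2066/1919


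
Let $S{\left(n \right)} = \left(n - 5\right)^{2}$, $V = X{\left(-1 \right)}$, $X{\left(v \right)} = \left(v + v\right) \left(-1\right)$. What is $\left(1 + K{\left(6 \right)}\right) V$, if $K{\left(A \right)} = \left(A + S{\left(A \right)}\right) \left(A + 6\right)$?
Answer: $170$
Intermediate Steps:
$X{\left(v \right)} = - 2 v$ ($X{\left(v \right)} = 2 v \left(-1\right) = - 2 v$)
$V = 2$ ($V = \left(-2\right) \left(-1\right) = 2$)
$S{\left(n \right)} = \left(-5 + n\right)^{2}$
$K{\left(A \right)} = \left(6 + A\right) \left(A + \left(-5 + A\right)^{2}\right)$ ($K{\left(A \right)} = \left(A + \left(-5 + A\right)^{2}\right) \left(A + 6\right) = \left(A + \left(-5 + A\right)^{2}\right) \left(6 + A\right) = \left(6 + A\right) \left(A + \left(-5 + A\right)^{2}\right)$)
$\left(1 + K{\left(6 \right)}\right) V = \left(1 + \left(150 + 6^{3} - 174 - 3 \cdot 6^{2}\right)\right) 2 = \left(1 + \left(150 + 216 - 174 - 108\right)\right) 2 = \left(1 + 84\right) 2 = 85 \cdot 2 = 170$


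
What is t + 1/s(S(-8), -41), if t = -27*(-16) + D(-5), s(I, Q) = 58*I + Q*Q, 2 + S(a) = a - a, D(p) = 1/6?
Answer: 4058051/9390 ≈ 432.17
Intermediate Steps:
D(p) = ⅙
S(a) = -2 (S(a) = -2 + (a - a) = -2 + 0 = -2)
s(I, Q) = Q² + 58*I (s(I, Q) = 58*I + Q² = Q² + 58*I)
t = 2593/6 (t = -27*(-16) + ⅙ = 432 + ⅙ = 2593/6 ≈ 432.17)
t + 1/s(S(-8), -41) = 2593/6 + 1/((-41)² + 58*(-2)) = 2593/6 + 1/(1681 - 116) = 2593/6 + 1/1565 = 4058051/9390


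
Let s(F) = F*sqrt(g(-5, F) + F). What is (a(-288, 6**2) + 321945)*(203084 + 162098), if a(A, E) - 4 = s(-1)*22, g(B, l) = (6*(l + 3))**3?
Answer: 117569979718 - 8034004*sqrt(1727) ≈ 1.1724e+11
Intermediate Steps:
g(B, l) = (18 + 6*l)**3 (g(B, l) = (6*(3 + l))**3 = (18 + 6*l)**3)
s(F) = F*sqrt(F + 216*(3 + F)**3) (s(F) = F*sqrt(216*(3 + F)**3 + F) = F*sqrt(F + 216*(3 + F)**3))
a(A, E) = 4 - 22*sqrt(1727) (a(A, E) = 4 - sqrt(-1 + 216*(3 - 1)**3)*22 = 4 - sqrt(-1 + 216*2**3)*22 = 4 - sqrt(-1 + 216*8)*22 = 4 - sqrt(-1 + 1728)*22 = 4 - sqrt(1727)*22 = 4 - 22*sqrt(1727))
(a(-288, 6**2) + 321945)*(203084 + 162098) = ((4 - 22*sqrt(1727)) + 321945)*(203084 + 162098) = (321949 - 22*sqrt(1727))*365182 = 117569979718 - 8034004*sqrt(1727)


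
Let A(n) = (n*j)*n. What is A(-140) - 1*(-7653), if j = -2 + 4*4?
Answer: 282053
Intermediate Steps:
j = 14 (j = -2 + 16 = 14)
A(n) = 14*n**2 (A(n) = (n*14)*n = (14*n)*n = 14*n**2)
A(-140) - 1*(-7653) = 14*(-140)**2 - 1*(-7653) = 14*19600 + 7653 = 274400 + 7653 = 282053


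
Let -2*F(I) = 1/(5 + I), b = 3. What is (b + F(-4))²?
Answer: 25/4 ≈ 6.2500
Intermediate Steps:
F(I) = -1/(2*(5 + I))
(b + F(-4))² = (3 - 1/(10 + 2*(-4)))² = (3 - 1/(10 - 8))² = (3 - 1/2)² = (3 - 1*½)² = (3 - ½)² = (5/2)² = 25/4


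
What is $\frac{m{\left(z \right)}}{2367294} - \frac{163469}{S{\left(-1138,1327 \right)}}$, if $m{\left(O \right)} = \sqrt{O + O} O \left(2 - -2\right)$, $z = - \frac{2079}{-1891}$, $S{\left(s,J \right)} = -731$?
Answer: $\frac{163469}{731} + \frac{4158 \sqrt{873642}}{1410860272669} \approx 223.62$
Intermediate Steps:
$z = \frac{2079}{1891}$ ($z = \left(-2079\right) \left(- \frac{1}{1891}\right) = \frac{2079}{1891} \approx 1.0994$)
$m{\left(O \right)} = 4 \sqrt{2} O^{\frac{3}{2}}$ ($m{\left(O \right)} = \sqrt{2 O} O \left(2 + 2\right) = \sqrt{2} \sqrt{O} O 4 = \sqrt{2} O^{\frac{3}{2}} \cdot 4 = 4 \sqrt{2} O^{\frac{3}{2}}$)
$\frac{m{\left(z \right)}}{2367294} - \frac{163469}{S{\left(-1138,1327 \right)}} = \frac{4 \sqrt{2} \left(\frac{2079}{1891}\right)^{\frac{3}{2}}}{2367294} - \frac{163469}{-731} = 4 \sqrt{2} \frac{6237 \sqrt{436821}}{3575881} \cdot \frac{1}{2367294} - - \frac{163469}{731} = \frac{24948 \sqrt{873642}}{3575881} \cdot \frac{1}{2367294} + \frac{163469}{731} = \frac{4158 \sqrt{873642}}{1410860272669} + \frac{163469}{731} = \frac{163469}{731} + \frac{4158 \sqrt{873642}}{1410860272669}$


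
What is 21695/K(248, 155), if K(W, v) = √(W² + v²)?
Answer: 21695*√89/2759 ≈ 74.183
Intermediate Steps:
21695/K(248, 155) = 21695/(√(248² + 155²)) = 21695/(√(61504 + 24025)) = 21695/(√85529) = 21695/((31*√89)) = 21695*(√89/2759) = 21695*√89/2759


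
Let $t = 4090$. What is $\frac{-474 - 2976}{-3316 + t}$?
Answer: $- \frac{575}{129} \approx -4.4574$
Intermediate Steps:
$\frac{-474 - 2976}{-3316 + t} = \frac{-474 - 2976}{-3316 + 4090} = - \frac{3450}{774} = \left(-3450\right) \frac{1}{774} = - \frac{575}{129}$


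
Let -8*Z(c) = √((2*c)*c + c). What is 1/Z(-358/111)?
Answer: -444*√1790/9845 ≈ -1.9081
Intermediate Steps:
Z(c) = -√(c + 2*c²)/8 (Z(c) = -√((2*c)*c + c)/8 = -√(2*c² + c)/8 = -√(c + 2*c²)/8)
1/Z(-358/111) = 1/(-√(216590/12321)/8) = 1/(-11*√1790/111/8) = 1/(-11*√1790/888) = -444*√1790/9845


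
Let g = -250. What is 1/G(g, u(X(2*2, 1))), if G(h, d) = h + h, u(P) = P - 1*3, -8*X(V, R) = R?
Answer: -1/500 ≈ -0.0020000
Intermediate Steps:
X(V, R) = -R/8
u(P) = -3 + P (u(P) = P - 3 = -3 + P)
G(h, d) = 2*h
1/G(g, u(X(2*2, 1))) = 1/(2*(-250)) = 1/(-500) = -1/500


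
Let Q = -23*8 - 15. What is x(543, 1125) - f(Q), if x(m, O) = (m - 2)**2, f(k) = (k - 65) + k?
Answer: 293144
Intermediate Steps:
Q = -199 (Q = -184 - 15 = -199)
f(k) = -65 + 2*k (f(k) = (-65 + k) + k = -65 + 2*k)
x(m, O) = (-2 + m)**2
x(543, 1125) - f(Q) = (-2 + 543)**2 - (-65 + 2*(-199)) = 541**2 - (-65 - 398) = 292681 - 1*(-463) = 292681 + 463 = 293144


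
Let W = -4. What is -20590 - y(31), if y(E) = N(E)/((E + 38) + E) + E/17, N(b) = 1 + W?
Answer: -35006049/1700 ≈ -20592.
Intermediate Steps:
N(b) = -3 (N(b) = 1 - 4 = -3)
y(E) = -3/(38 + 2*E) + E/17 (y(E) = -3/((E + 38) + E) + E/17 = -3/((38 + E) + E) + E*(1/17) = -3/(38 + 2*E) + E/17)
-20590 - y(31) = -20590 - (-51 + 2*31² + 38*31)/(34*(19 + 31)) = -20590 - (-51 + 2*961 + 1178)/(34*50) = -20590 - (-51 + 1922 + 1178)/(34*50) = -20590 - 3049/(34*50) = -20590 - 1*3049/1700 = -20590 - 3049/1700 = -35006049/1700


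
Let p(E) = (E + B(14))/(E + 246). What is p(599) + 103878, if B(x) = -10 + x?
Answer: 87777513/845 ≈ 1.0388e+5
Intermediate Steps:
p(E) = (4 + E)/(246 + E) (p(E) = (E + (-10 + 14))/(E + 246) = (E + 4)/(246 + E) = (4 + E)/(246 + E))
p(599) + 103878 = (4 + 599)/(246 + 599) + 103878 = 603/845 + 103878 = 87777513/845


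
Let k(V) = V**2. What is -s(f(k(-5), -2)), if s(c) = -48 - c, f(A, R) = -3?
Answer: 45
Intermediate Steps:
-s(f(k(-5), -2)) = -(-48 - 1*(-3)) = -(-48 + 3) = -1*(-45) = 45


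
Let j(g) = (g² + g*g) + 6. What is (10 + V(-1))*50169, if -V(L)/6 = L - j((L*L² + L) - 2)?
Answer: 12241236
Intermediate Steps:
j(g) = 6 + 2*g² (j(g) = (g² + g²) + 6 = 2*g² + 6 = 6 + 2*g²)
V(L) = 36 - 6*L + 12*(-2 + L + L³)² (V(L) = -6*(L - (6 + 2*((L*L² + L) - 2)²)) = -6*(L - (6 + 2*((L³ + L) - 2)²)) = -6*(L - (6 + 2*((L + L³) - 2)²)) = -6*(L - (6 + 2*(-2 + L + L³)²)) = -6*(L + (-6 - 2*(-2 + L + L³)²)) = -6*(-6 + L - 2*(-2 + L + L³)²) = 36 - 6*L + 12*(-2 + L + L³)²)
(10 + V(-1))*50169 = (10 + (36 - 6*(-1) + 12*(-2 - 1 + (-1)³)²))*50169 = (10 + (36 + 6 + 12*(-2 - 1 - 1)²))*50169 = (10 + (36 + 6 + 12*(-4)²))*50169 = (10 + (36 + 6 + 12*16))*50169 = (10 + (36 + 6 + 192))*50169 = (10 + 234)*50169 = 244*50169 = 12241236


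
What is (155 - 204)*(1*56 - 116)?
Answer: 2940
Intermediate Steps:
(155 - 204)*(1*56 - 116) = -49*(56 - 116) = -49*(-60) = 2940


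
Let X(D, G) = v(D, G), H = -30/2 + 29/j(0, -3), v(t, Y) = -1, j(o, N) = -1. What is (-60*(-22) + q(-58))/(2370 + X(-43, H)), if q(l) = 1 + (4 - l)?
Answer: 1383/2369 ≈ 0.58379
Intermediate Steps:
q(l) = 5 - l
H = -44 (H = -30/2 + 29/(-1) = -30*1/2 + 29*(-1) = -15 - 29 = -44)
X(D, G) = -1
(-60*(-22) + q(-58))/(2370 + X(-43, H)) = (-60*(-22) + (5 - 1*(-58)))/(2370 - 1) = (1320 + (5 + 58))/2369 = (1320 + 63)*(1/2369) = 1383*(1/2369) = 1383/2369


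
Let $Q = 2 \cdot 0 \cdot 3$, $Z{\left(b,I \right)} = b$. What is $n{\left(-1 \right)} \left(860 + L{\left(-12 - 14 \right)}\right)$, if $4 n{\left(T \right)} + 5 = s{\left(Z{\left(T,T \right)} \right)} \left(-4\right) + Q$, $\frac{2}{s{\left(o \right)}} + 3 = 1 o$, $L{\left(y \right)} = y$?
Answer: $- \frac{1251}{2} \approx -625.5$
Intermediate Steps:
$s{\left(o \right)} = \frac{2}{-3 + o}$ ($s{\left(o \right)} = \frac{2}{-3 + 1 o} = \frac{2}{-3 + o}$)
$Q = 0$ ($Q = 0 \cdot 3 = 0$)
$n{\left(T \right)} = - \frac{5}{4} - \frac{2}{-3 + T}$ ($n{\left(T \right)} = - \frac{5}{4} + \frac{\frac{2}{-3 + T} \left(-4\right) + 0}{4} = - \frac{5}{4} + \frac{- \frac{8}{-3 + T} + 0}{4} = - \frac{5}{4} + \frac{\left(-8\right) \frac{1}{-3 + T}}{4} = - \frac{5}{4} - \frac{2}{-3 + T}$)
$n{\left(-1 \right)} \left(860 + L{\left(-12 - 14 \right)}\right) = \frac{7 - -5}{4 \left(-3 - 1\right)} \left(860 - 26\right) = \frac{7 + 5}{4 \left(-4\right)} \left(860 - 26\right) = \frac{1}{4} \left(- \frac{1}{4}\right) 12 \cdot 834 = \left(- \frac{3}{4}\right) 834 = - \frac{1251}{2}$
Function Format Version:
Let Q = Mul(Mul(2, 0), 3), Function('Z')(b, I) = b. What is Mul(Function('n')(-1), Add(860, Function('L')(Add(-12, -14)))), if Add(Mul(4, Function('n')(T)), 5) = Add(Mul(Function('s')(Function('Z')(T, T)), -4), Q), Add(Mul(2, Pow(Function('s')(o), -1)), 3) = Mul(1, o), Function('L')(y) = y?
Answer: Rational(-1251, 2) ≈ -625.50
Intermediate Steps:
Function('s')(o) = Mul(2, Pow(Add(-3, o), -1)) (Function('s')(o) = Mul(2, Pow(Add(-3, Mul(1, o)), -1)) = Mul(2, Pow(Add(-3, o), -1)))
Q = 0 (Q = Mul(0, 3) = 0)
Function('n')(T) = Add(Rational(-5, 4), Mul(-2, Pow(Add(-3, T), -1))) (Function('n')(T) = Add(Rational(-5, 4), Mul(Rational(1, 4), Add(Mul(Mul(2, Pow(Add(-3, T), -1)), -4), 0))) = Add(Rational(-5, 4), Mul(Rational(1, 4), Add(Mul(-8, Pow(Add(-3, T), -1)), 0))) = Add(Rational(-5, 4), Mul(Rational(1, 4), Mul(-8, Pow(Add(-3, T), -1)))) = Add(Rational(-5, 4), Mul(-2, Pow(Add(-3, T), -1))))
Mul(Function('n')(-1), Add(860, Function('L')(Add(-12, -14)))) = Mul(Mul(Rational(1, 4), Pow(Add(-3, -1), -1), Add(7, Mul(-5, -1))), Add(860, Add(-12, -14))) = Mul(Mul(Rational(1, 4), Pow(-4, -1), Add(7, 5)), Add(860, -26)) = Mul(Mul(Rational(1, 4), Rational(-1, 4), 12), 834) = Mul(Rational(-3, 4), 834) = Rational(-1251, 2)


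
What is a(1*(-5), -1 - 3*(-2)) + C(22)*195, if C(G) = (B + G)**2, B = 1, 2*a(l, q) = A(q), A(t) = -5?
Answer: 206305/2 ≈ 1.0315e+5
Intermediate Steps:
a(l, q) = -5/2 (a(l, q) = (1/2)*(-5) = -5/2)
C(G) = (1 + G)**2
a(1*(-5), -1 - 3*(-2)) + C(22)*195 = -5/2 + (1 + 22)**2*195 = -5/2 + 23**2*195 = -5/2 + 529*195 = -5/2 + 103155 = 206305/2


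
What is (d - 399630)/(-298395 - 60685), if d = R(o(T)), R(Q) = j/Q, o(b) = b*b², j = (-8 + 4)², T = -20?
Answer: 4251383/3820000 ≈ 1.1129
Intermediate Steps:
j = 16 (j = (-4)² = 16)
o(b) = b³
R(Q) = 16/Q
d = -1/500 (d = 16/((-20)³) = 16/(-8000) = 16*(-1/8000) = -1/500 ≈ -0.0020000)
(d - 399630)/(-298395 - 60685) = (-1/500 - 399630)/(-298395 - 60685) = -199815001/500/(-359080) = -199815001/500*(-1/359080) = 4251383/3820000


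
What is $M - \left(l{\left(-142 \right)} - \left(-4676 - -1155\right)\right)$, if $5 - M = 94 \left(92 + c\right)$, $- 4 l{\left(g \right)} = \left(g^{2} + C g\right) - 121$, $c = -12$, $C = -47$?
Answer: $- \frac{17427}{4} \approx -4356.8$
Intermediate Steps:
$l{\left(g \right)} = \frac{121}{4} - \frac{g^{2}}{4} + \frac{47 g}{4}$ ($l{\left(g \right)} = - \frac{\left(g^{2} - 47 g\right) - 121}{4} = - \frac{-121 + g^{2} - 47 g}{4} = \frac{121}{4} - \frac{g^{2}}{4} + \frac{47 g}{4}$)
$M = -7515$ ($M = 5 - 94 \left(92 - 12\right) = 5 - 94 \cdot 80 = 5 - 7520 = -7515$)
$M - \left(l{\left(-142 \right)} - \left(-4676 - -1155\right)\right) = -7515 - \left(\left(\frac{121}{4} - \frac{\left(-142\right)^{2}}{4} + \frac{47}{4} \left(-142\right)\right) - \left(-4676 - -1155\right)\right) = -7515 - \left(\left(\frac{121}{4} - 5041 - \frac{3337}{2}\right) - \left(-4676 + \left(-1526 + 2681\right)\right)\right) = -7515 - \left(\left(\frac{121}{4} - 5041 - \frac{3337}{2}\right) - \left(-4676 + 1155\right)\right) = -7515 - \left(- \frac{26717}{4} - -3521\right) = -7515 - \left(- \frac{26717}{4} + 3521\right) = -7515 - - \frac{12633}{4} = -7515 + \frac{12633}{4} = - \frac{17427}{4}$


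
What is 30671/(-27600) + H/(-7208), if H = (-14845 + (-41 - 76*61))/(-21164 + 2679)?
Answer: -102178479167/91935517200 ≈ -1.1114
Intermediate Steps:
H = 19522/18485 (H = (-14845 + (-41 - 4636))/(-18485) = (-14845 - 4677)*(-1/18485) = -19522*(-1/18485) = 19522/18485 ≈ 1.0561)
30671/(-27600) + H/(-7208) = 30671/(-27600) + (19522/18485)/(-7208) = 30671*(-1/27600) + (19522/18485)*(-1/7208) = -30671/27600 - 9761/66619940 = -102178479167/91935517200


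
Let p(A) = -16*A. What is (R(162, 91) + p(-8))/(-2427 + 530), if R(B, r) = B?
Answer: -290/1897 ≈ -0.15287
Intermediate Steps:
(R(162, 91) + p(-8))/(-2427 + 530) = (162 - 16*(-8))/(-2427 + 530) = (162 + 128)/(-1897) = 290*(-1/1897) = -290/1897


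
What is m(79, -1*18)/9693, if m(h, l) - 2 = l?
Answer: -16/9693 ≈ -0.0016507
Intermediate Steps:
m(h, l) = 2 + l
m(79, -1*18)/9693 = (2 - 1*18)/9693 = (2 - 18)*(1/9693) = -16*1/9693 = -16/9693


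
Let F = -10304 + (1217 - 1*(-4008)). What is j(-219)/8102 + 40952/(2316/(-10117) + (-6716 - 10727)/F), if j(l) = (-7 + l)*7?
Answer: 8524338456907339/667231569217 ≈ 12776.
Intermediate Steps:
j(l) = -49 + 7*l
F = -5079 (F = -10304 + (1217 + 4008) = -10304 + 5225 = -5079)
j(-219)/8102 + 40952/(2316/(-10117) + (-6716 - 10727)/F) = (-49 + 7*(-219))/8102 + 40952/(2316/(-10117) + (-6716 - 10727)/(-5079)) = (-49 - 1533)*(1/8102) + 40952/(2316*(-1/10117) - 17443*(-1/5079)) = -1582*1/8102 + 40952/(-2316/10117 + 17443/5079) = -791/4051 + 40952/(164707867/51384243) = -791/4051 + 40952*(51384243/164707867) = -791/4051 + 2104287519336/164707867 = 8524338456907339/667231569217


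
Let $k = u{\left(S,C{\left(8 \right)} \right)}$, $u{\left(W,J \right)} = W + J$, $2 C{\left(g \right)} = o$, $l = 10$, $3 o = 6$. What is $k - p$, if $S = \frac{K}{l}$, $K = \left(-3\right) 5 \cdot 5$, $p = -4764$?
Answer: $\frac{9515}{2} \approx 4757.5$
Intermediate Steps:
$o = 2$ ($o = \frac{1}{3} \cdot 6 = 2$)
$C{\left(g \right)} = 1$ ($C{\left(g \right)} = \frac{1}{2} \cdot 2 = 1$)
$K = -75$ ($K = \left(-15\right) 5 = -75$)
$S = - \frac{15}{2}$ ($S = - \frac{75}{10} = \left(-75\right) \frac{1}{10} = - \frac{15}{2} \approx -7.5$)
$u{\left(W,J \right)} = J + W$
$k = - \frac{13}{2}$ ($k = 1 - \frac{15}{2} = - \frac{13}{2} \approx -6.5$)
$k - p = - \frac{13}{2} - -4764 = - \frac{13}{2} + 4764 = \frac{9515}{2}$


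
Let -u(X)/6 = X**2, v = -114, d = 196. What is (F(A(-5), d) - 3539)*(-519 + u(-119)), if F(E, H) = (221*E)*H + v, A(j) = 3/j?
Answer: 2533997661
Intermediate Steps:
F(E, H) = -114 + 221*E*H (F(E, H) = (221*E)*H - 114 = 221*E*H - 114 = -114 + 221*E*H)
u(X) = -6*X**2
(F(A(-5), d) - 3539)*(-519 + u(-119)) = ((-114 + 221*(3/(-5))*196) - 3539)*(-519 - 6*(-119)**2) = ((-114 + 221*(3*(-1/5))*196) - 3539)*(-519 - 6*14161) = ((-114 + 221*(-3/5)*196) - 3539)*(-519 - 84966) = ((-114 - 129948/5) - 3539)*(-85485) = (-130518/5 - 3539)*(-85485) = -148213/5*(-85485) = 2533997661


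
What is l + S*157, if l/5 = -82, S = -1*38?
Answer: -6376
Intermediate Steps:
S = -38
l = -410 (l = 5*(-82) = -410)
l + S*157 = -410 - 38*157 = -410 - 5966 = -6376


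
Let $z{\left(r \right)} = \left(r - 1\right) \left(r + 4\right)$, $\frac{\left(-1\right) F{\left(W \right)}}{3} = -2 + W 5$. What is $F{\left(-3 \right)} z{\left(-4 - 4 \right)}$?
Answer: $1836$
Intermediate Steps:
$F{\left(W \right)} = 6 - 15 W$ ($F{\left(W \right)} = - 3 \left(-2 + W 5\right) = - 3 \left(-2 + 5 W\right) = 6 - 15 W$)
$z{\left(r \right)} = \left(-1 + r\right) \left(4 + r\right)$
$F{\left(-3 \right)} z{\left(-4 - 4 \right)} = \left(6 - -45\right) \left(-4 + \left(-4 - 4\right)^{2} + 3 \left(-4 - 4\right)\right) = \left(6 + 45\right) \left(-4 + \left(-4 - 4\right)^{2} + 3 \left(-4 - 4\right)\right) = 51 \left(-4 + \left(-8\right)^{2} + 3 \left(-8\right)\right) = 51 \left(-4 + 64 - 24\right) = 51 \cdot 36 = 1836$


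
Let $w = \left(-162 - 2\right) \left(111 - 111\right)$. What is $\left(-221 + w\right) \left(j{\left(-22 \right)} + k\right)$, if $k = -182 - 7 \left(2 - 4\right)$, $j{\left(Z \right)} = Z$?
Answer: $41990$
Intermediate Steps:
$w = 0$ ($w = \left(-164\right) 0 = 0$)
$k = -168$ ($k = -182 - 7 \left(-2\right) = -182 - -14 = -182 + 14 = -168$)
$\left(-221 + w\right) \left(j{\left(-22 \right)} + k\right) = \left(-221 + 0\right) \left(-22 - 168\right) = \left(-221\right) \left(-190\right) = 41990$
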